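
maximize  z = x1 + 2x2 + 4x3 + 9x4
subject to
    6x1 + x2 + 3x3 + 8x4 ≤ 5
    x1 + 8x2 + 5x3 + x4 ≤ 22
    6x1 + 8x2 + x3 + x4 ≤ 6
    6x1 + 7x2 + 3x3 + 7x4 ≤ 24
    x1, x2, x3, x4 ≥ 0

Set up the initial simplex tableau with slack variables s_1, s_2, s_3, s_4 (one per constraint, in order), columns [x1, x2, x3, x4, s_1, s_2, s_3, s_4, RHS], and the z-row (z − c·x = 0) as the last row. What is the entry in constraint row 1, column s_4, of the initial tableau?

0

Slack s_4 belongs to constraint 4; its column is the unit vector e_4, so the entry in row 1 is 0.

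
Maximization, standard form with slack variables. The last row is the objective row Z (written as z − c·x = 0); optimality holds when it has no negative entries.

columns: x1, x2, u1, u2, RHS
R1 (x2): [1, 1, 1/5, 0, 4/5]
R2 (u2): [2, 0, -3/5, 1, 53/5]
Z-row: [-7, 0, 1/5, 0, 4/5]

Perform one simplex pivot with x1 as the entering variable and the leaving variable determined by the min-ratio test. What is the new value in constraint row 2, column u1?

Ratio test on column x1 — row 1: (4/5)/1 = 4/5; row 2: (53/5)/2 = 53/10. Minimum is 4/5 at row 1 (x2 leaves); pivot element 1.
Divide row 1 by 1; eliminate column x1 from the other rows.
Row 2 update in column u1: -3/5 − 2·(1/5) = -1.

-1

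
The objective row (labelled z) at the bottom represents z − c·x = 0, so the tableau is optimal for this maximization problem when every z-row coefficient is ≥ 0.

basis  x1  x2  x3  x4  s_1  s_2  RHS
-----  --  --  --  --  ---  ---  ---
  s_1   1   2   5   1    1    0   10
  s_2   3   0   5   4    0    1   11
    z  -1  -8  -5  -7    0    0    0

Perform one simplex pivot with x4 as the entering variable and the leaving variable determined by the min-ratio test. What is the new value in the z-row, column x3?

15/4

Ratio test on column x4 — row 1: 10/1 = 10; row 2: 11/4 = 11/4. Minimum is 11/4 at row 2 (s_2 leaves); pivot element 4.
Divide row 2 by 4; eliminate column x4 from the other rows.
z-row update in column x3: -5 − (-7)·(5/4) = 15/4.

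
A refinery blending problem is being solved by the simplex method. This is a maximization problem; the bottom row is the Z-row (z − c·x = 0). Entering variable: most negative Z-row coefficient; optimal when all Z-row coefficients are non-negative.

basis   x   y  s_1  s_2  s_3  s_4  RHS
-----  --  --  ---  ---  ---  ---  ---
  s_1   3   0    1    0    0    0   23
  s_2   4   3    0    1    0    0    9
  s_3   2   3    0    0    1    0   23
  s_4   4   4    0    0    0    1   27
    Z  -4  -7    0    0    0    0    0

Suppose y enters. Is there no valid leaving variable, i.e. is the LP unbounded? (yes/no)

no

Column y has positive entries in row(s) 2, 3, 4, so the ratio test bounds it — not unbounded.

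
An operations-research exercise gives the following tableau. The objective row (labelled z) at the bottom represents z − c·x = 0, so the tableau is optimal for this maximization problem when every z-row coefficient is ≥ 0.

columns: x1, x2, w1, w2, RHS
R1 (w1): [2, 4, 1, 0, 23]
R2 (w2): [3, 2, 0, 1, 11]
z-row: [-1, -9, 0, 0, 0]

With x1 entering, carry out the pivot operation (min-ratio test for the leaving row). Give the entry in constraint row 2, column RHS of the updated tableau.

Ratio test on column x1 — row 1: 23/2 = 23/2; row 2: 11/3 = 11/3. Minimum is 11/3 at row 2 (w2 leaves); pivot element 3.
Divide row 2 by 3; eliminate column x1 from the other rows.
In the new row 2, the RHS entry is the old entry divided by the pivot: 11/3 = 11/3.

11/3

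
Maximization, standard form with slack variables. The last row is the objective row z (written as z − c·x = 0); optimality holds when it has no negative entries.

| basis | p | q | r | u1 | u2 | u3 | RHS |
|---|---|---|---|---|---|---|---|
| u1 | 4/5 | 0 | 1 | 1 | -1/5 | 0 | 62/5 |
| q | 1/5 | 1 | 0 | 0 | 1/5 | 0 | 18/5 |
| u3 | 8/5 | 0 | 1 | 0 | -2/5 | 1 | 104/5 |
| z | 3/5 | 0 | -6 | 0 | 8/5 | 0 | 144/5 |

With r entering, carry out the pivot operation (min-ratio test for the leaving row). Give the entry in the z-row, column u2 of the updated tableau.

Ratio test on column r — row 1: (62/5)/1 = 62/5; row 2: entry 0 ≤ 0; row 3: (104/5)/1 = 104/5. Minimum is 62/5 at row 1 (u1 leaves); pivot element 1.
Divide row 1 by 1; eliminate column r from the other rows.
z-row update in column u2: 8/5 − (-6)·(-1/5) = 2/5.

2/5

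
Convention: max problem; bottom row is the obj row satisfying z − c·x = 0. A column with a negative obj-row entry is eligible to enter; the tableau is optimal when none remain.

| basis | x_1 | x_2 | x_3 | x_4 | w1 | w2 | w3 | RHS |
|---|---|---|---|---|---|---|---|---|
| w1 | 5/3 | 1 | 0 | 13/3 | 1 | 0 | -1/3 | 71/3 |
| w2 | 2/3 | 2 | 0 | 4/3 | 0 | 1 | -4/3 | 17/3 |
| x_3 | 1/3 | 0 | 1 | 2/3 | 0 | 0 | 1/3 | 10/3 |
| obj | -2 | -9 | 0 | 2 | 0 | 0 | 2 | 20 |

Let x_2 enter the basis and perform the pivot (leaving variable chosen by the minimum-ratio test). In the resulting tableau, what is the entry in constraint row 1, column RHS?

125/6

Ratio test on column x_2 — row 1: (71/3)/1 = 71/3; row 2: (17/3)/2 = 17/6; row 3: entry 0 ≤ 0. Minimum is 17/6 at row 2 (w2 leaves); pivot element 2.
Divide row 2 by 2; eliminate column x_2 from the other rows.
Row 1 update in column RHS: 71/3 − 1·(17/6) = 125/6.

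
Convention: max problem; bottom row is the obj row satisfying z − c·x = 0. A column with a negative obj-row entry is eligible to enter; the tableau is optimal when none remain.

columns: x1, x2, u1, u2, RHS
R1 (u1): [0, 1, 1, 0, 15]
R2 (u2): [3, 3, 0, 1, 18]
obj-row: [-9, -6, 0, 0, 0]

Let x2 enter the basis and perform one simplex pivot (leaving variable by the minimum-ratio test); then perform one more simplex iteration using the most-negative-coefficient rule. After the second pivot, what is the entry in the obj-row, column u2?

3

Ratio test on column x2 — row 1: 15/1 = 15; row 2: 18/3 = 6. Minimum is 6 at row 2 (u2 leaves); pivot element 3.
Divide row 2 by 3; eliminate column x2 from the other rows.
Second iteration: most negative obj-row entry is -3 in column x1, so x1 enters.
Ratio test on column x1 — row 1: entry -1 ≤ 0; row 2: 6/1 = 6. Minimum is 6 at row 2 (x2 leaves); pivot element 1.
Divide row 2 by 1; eliminate column x1 from the other rows.
After both pivots, the entry at the obj-row, column u2 is 3.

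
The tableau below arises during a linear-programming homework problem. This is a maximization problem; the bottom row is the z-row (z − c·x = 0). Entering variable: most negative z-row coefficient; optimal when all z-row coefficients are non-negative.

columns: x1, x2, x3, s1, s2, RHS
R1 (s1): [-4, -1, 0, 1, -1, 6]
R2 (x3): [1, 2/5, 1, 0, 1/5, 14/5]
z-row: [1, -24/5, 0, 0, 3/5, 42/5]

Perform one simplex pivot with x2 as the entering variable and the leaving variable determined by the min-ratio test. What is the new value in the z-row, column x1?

Ratio test on column x2 — row 1: entry -1 ≤ 0; row 2: (14/5)/(2/5) = 7. Minimum is 7 at row 2 (x3 leaves); pivot element 2/5.
Divide row 2 by 2/5; eliminate column x2 from the other rows.
z-row update in column x1: 1 − (-24/5)·(5/2) = 13.

13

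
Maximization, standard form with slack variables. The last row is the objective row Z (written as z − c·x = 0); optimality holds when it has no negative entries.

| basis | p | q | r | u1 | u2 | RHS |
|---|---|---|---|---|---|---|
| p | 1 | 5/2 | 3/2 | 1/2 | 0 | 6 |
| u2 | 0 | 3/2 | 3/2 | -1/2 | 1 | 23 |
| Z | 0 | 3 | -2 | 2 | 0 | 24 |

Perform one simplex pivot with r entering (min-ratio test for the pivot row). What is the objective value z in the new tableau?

Ratio test on column r — row 1: 6/(3/2) = 4; row 2: 23/(3/2) = 46/3. Minimum is 4 at row 1 (p leaves); pivot element 3/2.
Pivot on row 1; the Z-row RHS becomes 24 − (-2)·4 = 32.

32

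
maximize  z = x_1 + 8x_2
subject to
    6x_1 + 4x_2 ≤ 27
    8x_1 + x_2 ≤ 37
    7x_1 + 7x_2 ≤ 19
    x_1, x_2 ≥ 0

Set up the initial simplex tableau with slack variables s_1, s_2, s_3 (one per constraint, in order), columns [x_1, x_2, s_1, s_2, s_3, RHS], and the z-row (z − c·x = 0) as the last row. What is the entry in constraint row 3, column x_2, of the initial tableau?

7

Constraint 3 has coefficient 7 on x_2.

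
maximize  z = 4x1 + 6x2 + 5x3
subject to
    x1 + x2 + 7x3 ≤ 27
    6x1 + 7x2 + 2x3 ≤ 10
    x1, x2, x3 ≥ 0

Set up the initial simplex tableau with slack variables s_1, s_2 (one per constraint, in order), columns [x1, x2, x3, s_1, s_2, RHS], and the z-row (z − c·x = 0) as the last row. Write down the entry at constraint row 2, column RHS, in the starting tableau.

The RHS of constraint 2 is b_2 = 10.

10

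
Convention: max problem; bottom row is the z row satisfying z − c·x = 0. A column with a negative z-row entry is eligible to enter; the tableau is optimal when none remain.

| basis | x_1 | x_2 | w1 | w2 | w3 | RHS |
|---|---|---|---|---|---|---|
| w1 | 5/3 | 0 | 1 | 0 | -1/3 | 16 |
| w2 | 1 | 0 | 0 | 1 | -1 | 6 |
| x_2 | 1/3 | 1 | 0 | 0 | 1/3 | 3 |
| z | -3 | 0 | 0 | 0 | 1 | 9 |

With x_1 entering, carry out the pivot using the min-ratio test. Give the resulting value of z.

27

Ratio test on column x_1 — row 1: 16/(5/3) = 48/5; row 2: 6/1 = 6; row 3: 3/(1/3) = 9. Minimum is 6 at row 2 (w2 leaves); pivot element 1.
Pivot on row 2; the z-row RHS becomes 9 − (-3)·6 = 27.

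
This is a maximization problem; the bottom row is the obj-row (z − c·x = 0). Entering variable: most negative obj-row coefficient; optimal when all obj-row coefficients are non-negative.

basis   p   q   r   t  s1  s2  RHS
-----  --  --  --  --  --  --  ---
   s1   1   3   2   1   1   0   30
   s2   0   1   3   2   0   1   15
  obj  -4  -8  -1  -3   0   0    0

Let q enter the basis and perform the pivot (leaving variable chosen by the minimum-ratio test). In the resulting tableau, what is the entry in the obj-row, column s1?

Ratio test on column q — row 1: 30/3 = 10; row 2: 15/1 = 15. Minimum is 10 at row 1 (s1 leaves); pivot element 3.
Divide row 1 by 3; eliminate column q from the other rows.
obj-row update in column s1: 0 − (-8)·(1/3) = 8/3.

8/3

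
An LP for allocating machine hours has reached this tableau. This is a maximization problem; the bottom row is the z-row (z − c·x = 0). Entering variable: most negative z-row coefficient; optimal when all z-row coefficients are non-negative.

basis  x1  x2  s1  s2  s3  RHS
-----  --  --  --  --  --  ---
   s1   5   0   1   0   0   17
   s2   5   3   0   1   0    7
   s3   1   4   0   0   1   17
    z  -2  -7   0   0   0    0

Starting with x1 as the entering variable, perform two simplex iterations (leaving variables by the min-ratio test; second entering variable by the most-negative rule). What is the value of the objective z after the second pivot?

49/3

Ratio test on column x1 — row 1: 17/5 = 17/5; row 2: 7/5 = 7/5; row 3: 17/1 = 17. Minimum is 7/5 at row 2 (s2 leaves); pivot element 5.
Pivot on row 2; the z-row RHS becomes 0 − (-2)·(7/5) = 14/5.
Next entering variable (most negative z-row entry -29/5): x2.
Ratio test on column x2 — row 1: entry -3 ≤ 0; row 2: (7/5)/(3/5) = 7/3; row 3: (78/5)/(17/5) = 78/17. Minimum is 7/3 at row 2 (x1 leaves); pivot element 3/5.
After the second pivot the z-row RHS is 14/5 − (-29/5)·(7/3) = 49/3.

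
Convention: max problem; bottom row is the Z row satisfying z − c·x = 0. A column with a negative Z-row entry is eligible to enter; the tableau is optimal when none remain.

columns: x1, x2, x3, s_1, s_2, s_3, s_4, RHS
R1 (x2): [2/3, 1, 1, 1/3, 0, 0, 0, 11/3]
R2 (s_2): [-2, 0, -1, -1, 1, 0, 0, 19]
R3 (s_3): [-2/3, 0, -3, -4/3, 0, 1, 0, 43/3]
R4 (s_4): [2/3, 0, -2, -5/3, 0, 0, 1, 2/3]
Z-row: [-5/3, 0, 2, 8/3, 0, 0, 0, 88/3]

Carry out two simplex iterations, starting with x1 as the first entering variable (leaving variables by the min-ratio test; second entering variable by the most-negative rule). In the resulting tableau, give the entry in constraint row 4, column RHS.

Ratio test on column x1 — row 1: (11/3)/(2/3) = 11/2; row 2: entry -2 ≤ 0; row 3: entry -2/3 ≤ 0; row 4: (2/3)/(2/3) = 1. Minimum is 1 at row 4 (s_4 leaves); pivot element 2/3.
Divide row 4 by 2/3; eliminate column x1 from the other rows.
Second iteration: most negative Z-row entry is -3 in column x3, so x3 enters.
Ratio test on column x3 — row 1: 3/3 = 1; row 2: entry -7 ≤ 0; row 3: entry -5 ≤ 0; row 4: entry -3 ≤ 0. Minimum is 1 at row 1 (x2 leaves); pivot element 3.
Divide row 1 by 3; eliminate column x3 from the other rows.
After both pivots, the entry at constraint row 4, column RHS is 4.

4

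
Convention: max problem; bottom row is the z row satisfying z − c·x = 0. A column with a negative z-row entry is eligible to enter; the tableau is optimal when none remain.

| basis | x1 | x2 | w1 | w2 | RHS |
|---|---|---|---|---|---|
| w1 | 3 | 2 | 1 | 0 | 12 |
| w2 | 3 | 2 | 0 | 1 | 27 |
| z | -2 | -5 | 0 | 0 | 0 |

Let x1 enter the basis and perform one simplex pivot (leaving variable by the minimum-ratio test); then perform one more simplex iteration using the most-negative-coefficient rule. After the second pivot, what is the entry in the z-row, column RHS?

Ratio test on column x1 — row 1: 12/3 = 4; row 2: 27/3 = 9. Minimum is 4 at row 1 (w1 leaves); pivot element 3.
Divide row 1 by 3; eliminate column x1 from the other rows.
Second iteration: most negative z-row entry is -11/3 in column x2, so x2 enters.
Ratio test on column x2 — row 1: 4/(2/3) = 6; row 2: entry 0 ≤ 0. Minimum is 6 at row 1 (x1 leaves); pivot element 2/3.
Divide row 1 by 2/3; eliminate column x2 from the other rows.
After both pivots, the entry at the z-row, column RHS is 30.

30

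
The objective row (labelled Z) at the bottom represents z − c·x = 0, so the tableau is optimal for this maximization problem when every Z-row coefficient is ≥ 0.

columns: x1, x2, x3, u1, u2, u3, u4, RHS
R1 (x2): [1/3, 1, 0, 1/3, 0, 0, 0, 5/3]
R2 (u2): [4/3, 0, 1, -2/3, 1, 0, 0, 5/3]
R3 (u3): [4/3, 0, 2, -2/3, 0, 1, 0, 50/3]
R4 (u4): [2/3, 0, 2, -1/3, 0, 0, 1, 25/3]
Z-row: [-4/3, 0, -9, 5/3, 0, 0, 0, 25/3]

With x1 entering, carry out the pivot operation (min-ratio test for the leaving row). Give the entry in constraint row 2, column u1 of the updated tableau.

Ratio test on column x1 — row 1: (5/3)/(1/3) = 5; row 2: (5/3)/(4/3) = 5/4; row 3: (50/3)/(4/3) = 25/2; row 4: (25/3)/(2/3) = 25/2. Minimum is 5/4 at row 2 (u2 leaves); pivot element 4/3.
Divide row 2 by 4/3; eliminate column x1 from the other rows.
In the new row 2, the u1 entry is the old entry divided by the pivot: (-2/3)/(4/3) = -1/2.

-1/2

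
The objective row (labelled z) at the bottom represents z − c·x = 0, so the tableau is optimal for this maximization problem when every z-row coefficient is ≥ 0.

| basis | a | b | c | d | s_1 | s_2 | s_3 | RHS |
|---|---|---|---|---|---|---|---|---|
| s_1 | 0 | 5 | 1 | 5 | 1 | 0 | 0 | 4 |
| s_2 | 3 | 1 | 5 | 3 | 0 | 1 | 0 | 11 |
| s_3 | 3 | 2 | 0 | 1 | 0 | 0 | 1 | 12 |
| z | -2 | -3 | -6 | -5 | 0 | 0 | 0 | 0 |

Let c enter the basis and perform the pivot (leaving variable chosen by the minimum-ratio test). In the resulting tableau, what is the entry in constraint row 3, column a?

Ratio test on column c — row 1: 4/1 = 4; row 2: 11/5 = 11/5; row 3: entry 0 ≤ 0. Minimum is 11/5 at row 2 (s_2 leaves); pivot element 5.
Divide row 2 by 5; eliminate column c from the other rows.
Row 3 update in column a: 3 − 0·(3/5) = 3.

3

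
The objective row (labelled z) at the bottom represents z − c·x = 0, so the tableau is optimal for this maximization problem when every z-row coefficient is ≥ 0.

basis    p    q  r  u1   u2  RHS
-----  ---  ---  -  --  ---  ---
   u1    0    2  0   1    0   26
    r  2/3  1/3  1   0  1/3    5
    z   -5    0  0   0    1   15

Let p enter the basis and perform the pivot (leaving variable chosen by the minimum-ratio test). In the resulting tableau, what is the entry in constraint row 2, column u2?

Ratio test on column p — row 1: entry 0 ≤ 0; row 2: 5/(2/3) = 15/2. Minimum is 15/2 at row 2 (r leaves); pivot element 2/3.
Divide row 2 by 2/3; eliminate column p from the other rows.
In the new row 2, the u2 entry is the old entry divided by the pivot: (1/3)/(2/3) = 1/2.

1/2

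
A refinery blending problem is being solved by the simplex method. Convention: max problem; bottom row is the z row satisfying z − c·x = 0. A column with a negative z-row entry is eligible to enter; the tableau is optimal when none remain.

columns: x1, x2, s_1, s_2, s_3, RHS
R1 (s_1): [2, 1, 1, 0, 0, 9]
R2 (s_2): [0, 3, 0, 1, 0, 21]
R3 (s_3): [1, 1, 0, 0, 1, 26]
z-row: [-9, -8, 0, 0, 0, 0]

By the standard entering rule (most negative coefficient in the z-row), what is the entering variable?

Negative z-row entries: x1: -9, x2: -8.
The most negative is -9 in column x1, so x1 enters.

x1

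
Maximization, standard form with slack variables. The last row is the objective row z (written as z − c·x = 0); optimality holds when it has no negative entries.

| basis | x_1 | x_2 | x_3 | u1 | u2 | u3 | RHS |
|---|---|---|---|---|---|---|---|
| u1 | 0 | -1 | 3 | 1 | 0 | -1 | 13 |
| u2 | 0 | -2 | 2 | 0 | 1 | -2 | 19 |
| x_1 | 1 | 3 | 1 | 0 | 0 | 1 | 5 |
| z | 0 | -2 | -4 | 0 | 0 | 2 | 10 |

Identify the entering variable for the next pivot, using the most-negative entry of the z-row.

x_3

Negative z-row entries: x_2: -2, x_3: -4.
The most negative is -4 in column x_3, so x_3 enters.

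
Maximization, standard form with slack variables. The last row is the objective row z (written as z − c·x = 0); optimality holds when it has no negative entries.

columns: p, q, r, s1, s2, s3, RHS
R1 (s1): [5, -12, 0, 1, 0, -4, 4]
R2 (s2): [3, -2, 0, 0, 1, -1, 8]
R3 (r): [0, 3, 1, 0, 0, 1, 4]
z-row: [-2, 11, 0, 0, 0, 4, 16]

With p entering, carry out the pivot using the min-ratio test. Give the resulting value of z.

88/5

Ratio test on column p — row 1: 4/5 = 4/5; row 2: 8/3 = 8/3; row 3: entry 0 ≤ 0. Minimum is 4/5 at row 1 (s1 leaves); pivot element 5.
Pivot on row 1; the z-row RHS becomes 16 − (-2)·(4/5) = 88/5.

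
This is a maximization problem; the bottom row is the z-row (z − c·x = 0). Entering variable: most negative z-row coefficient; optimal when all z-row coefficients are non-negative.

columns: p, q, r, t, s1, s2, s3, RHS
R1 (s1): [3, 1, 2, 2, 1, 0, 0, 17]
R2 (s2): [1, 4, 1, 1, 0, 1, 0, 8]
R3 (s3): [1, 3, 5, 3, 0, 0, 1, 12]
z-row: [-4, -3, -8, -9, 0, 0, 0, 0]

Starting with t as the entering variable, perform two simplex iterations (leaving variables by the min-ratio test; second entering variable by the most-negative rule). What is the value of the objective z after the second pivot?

Ratio test on column t — row 1: 17/2 = 17/2; row 2: 8/1 = 8; row 3: 12/3 = 4. Minimum is 4 at row 3 (s3 leaves); pivot element 3.
Pivot on row 3; the z-row RHS becomes 0 − (-9)·4 = 36.
Next entering variable (most negative z-row entry -1): p.
Ratio test on column p — row 1: 9/(7/3) = 27/7; row 2: 4/(2/3) = 6; row 3: 4/(1/3) = 12. Minimum is 27/7 at row 1 (s1 leaves); pivot element 7/3.
After the second pivot the z-row RHS is 36 − (-1)·(27/7) = 279/7.

279/7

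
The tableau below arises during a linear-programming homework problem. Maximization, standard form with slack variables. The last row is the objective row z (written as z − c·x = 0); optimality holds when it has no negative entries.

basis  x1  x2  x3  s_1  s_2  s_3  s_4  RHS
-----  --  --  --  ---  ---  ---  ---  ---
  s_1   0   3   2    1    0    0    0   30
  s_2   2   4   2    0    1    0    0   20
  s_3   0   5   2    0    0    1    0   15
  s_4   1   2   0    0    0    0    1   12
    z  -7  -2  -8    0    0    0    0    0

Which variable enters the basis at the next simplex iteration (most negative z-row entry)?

x3

Negative z-row entries: x1: -7, x2: -2, x3: -8.
The most negative is -8 in column x3, so x3 enters.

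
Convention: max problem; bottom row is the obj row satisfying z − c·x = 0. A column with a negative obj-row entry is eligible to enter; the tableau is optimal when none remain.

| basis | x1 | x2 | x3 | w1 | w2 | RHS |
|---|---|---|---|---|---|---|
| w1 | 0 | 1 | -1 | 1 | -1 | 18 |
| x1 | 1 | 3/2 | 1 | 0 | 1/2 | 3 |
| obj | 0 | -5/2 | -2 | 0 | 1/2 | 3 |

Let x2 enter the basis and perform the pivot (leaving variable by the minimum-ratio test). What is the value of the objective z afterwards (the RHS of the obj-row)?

8

Ratio test on column x2 — row 1: 18/1 = 18; row 2: 3/(3/2) = 2. Minimum is 2 at row 2 (x1 leaves); pivot element 3/2.
Pivot on row 2; the obj-row RHS becomes 3 − (-5/2)·2 = 8.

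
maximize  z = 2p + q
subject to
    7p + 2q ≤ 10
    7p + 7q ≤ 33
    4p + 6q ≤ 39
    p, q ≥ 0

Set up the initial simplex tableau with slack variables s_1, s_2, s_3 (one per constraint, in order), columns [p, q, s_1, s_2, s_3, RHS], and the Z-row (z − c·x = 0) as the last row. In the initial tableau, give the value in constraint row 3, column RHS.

39

The RHS of constraint 3 is b_3 = 39.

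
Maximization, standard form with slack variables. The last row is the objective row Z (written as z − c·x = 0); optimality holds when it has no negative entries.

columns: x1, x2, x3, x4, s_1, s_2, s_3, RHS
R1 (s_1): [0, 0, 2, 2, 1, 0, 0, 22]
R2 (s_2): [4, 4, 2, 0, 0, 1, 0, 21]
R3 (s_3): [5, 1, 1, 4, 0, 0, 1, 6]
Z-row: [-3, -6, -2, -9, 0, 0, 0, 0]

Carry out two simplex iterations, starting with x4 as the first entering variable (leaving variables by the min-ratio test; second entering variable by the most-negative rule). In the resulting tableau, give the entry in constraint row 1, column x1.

-2

Ratio test on column x4 — row 1: 22/2 = 11; row 2: entry 0 ≤ 0; row 3: 6/4 = 3/2. Minimum is 3/2 at row 3 (s_3 leaves); pivot element 4.
Divide row 3 by 4; eliminate column x4 from the other rows.
Second iteration: most negative Z-row entry is -15/4 in column x2, so x2 enters.
Ratio test on column x2 — row 1: entry -1/2 ≤ 0; row 2: 21/4 = 21/4; row 3: (3/2)/(1/4) = 6. Minimum is 21/4 at row 2 (s_2 leaves); pivot element 4.
Divide row 2 by 4; eliminate column x2 from the other rows.
After both pivots, the entry at constraint row 1, column x1 is -2.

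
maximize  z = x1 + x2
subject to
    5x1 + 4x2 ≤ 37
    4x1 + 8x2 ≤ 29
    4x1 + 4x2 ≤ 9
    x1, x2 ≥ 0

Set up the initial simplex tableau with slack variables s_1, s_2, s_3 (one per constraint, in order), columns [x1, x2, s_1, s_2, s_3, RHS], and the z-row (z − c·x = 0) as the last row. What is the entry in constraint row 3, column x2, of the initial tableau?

Constraint 3 has coefficient 4 on x2.

4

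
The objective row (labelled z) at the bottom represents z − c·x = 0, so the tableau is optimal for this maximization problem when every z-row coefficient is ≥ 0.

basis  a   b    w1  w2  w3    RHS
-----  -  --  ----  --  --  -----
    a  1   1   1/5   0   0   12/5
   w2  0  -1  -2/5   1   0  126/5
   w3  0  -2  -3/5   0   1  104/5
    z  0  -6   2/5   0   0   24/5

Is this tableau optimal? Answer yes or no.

The z-row has a negative entry -6 in column b, so it is not optimal.

no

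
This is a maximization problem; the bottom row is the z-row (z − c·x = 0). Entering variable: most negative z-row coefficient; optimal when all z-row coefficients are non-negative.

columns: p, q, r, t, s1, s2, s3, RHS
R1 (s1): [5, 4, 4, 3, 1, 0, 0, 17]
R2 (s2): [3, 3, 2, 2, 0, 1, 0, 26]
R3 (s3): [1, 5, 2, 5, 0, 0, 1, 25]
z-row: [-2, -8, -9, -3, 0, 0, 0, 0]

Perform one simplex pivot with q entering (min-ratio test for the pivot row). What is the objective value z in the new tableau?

34

Ratio test on column q — row 1: 17/4 = 17/4; row 2: 26/3 = 26/3; row 3: 25/5 = 5. Minimum is 17/4 at row 1 (s1 leaves); pivot element 4.
Pivot on row 1; the z-row RHS becomes 0 − (-8)·(17/4) = 34.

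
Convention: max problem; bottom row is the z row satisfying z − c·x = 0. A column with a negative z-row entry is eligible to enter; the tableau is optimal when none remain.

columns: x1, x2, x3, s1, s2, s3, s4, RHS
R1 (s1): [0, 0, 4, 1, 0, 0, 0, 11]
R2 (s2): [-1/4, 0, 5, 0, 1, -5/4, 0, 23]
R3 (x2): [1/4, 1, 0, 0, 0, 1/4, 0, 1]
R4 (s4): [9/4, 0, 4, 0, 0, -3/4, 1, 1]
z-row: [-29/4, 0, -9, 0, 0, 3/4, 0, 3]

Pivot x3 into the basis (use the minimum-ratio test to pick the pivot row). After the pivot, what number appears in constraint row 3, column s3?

Ratio test on column x3 — row 1: 11/4 = 11/4; row 2: 23/5 = 23/5; row 3: entry 0 ≤ 0; row 4: 1/4 = 1/4. Minimum is 1/4 at row 4 (s4 leaves); pivot element 4.
Divide row 4 by 4; eliminate column x3 from the other rows.
Row 3 update in column s3: 1/4 − 0·(-3/16) = 1/4.

1/4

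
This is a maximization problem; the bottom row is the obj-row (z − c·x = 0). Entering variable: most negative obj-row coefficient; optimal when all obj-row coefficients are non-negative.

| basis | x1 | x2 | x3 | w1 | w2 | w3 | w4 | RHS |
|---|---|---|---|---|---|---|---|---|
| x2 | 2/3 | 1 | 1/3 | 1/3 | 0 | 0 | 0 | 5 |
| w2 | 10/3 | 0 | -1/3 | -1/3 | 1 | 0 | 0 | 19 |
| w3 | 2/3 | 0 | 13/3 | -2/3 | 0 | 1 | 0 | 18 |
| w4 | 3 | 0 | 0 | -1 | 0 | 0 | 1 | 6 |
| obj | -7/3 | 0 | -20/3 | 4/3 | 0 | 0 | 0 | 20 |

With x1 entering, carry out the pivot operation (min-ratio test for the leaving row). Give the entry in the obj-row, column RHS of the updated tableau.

74/3

Ratio test on column x1 — row 1: 5/(2/3) = 15/2; row 2: 19/(10/3) = 57/10; row 3: 18/(2/3) = 27; row 4: 6/3 = 2. Minimum is 2 at row 4 (w4 leaves); pivot element 3.
Divide row 4 by 3; eliminate column x1 from the other rows.
obj-row update in column RHS: 20 − (-7/3)·2 = 74/3.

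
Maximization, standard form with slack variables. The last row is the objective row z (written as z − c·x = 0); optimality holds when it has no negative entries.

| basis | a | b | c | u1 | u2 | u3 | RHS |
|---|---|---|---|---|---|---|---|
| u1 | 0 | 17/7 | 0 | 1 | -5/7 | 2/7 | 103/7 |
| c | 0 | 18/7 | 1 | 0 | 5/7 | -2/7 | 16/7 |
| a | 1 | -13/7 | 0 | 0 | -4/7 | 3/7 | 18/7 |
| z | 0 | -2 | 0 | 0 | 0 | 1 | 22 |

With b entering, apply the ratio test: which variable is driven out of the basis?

Column b entries and ratios — u1: (103/7)/(17/7) = 103/17; c: (16/7)/(18/7) = 8/9; a: -13/7 ≤ 0, skip.
Smallest ratio is 8/9 in the row of c, so c leaves.

c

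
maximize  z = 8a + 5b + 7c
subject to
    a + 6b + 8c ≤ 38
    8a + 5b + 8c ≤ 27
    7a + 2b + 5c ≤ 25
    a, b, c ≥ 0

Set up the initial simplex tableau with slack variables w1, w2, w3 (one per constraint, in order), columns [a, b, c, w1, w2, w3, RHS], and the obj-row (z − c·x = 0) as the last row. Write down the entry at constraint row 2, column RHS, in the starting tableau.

The RHS of constraint 2 is b_2 = 27.

27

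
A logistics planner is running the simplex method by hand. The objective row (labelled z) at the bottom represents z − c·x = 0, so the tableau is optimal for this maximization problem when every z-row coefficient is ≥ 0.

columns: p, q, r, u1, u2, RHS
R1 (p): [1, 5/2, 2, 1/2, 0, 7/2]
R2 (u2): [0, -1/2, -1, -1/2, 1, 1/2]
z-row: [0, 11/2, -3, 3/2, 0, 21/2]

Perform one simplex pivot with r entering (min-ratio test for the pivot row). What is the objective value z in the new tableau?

Ratio test on column r — row 1: (7/2)/2 = 7/4; row 2: entry -1 ≤ 0. Minimum is 7/4 at row 1 (p leaves); pivot element 2.
Pivot on row 1; the z-row RHS becomes 21/2 − (-3)·(7/4) = 63/4.

63/4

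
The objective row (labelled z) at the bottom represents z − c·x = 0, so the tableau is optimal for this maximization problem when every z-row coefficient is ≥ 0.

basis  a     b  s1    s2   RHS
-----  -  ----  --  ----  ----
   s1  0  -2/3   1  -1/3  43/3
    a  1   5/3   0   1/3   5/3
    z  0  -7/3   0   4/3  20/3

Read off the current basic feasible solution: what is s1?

s1 is basic (row 1); its value is the RHS of that row, 43/3.

43/3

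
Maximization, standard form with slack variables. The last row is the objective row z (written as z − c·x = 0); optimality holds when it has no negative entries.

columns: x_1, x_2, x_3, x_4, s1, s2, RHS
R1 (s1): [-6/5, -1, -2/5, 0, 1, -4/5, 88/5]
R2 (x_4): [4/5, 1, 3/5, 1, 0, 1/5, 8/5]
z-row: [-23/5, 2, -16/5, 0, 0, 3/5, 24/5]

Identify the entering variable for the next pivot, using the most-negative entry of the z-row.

Negative z-row entries: x_1: -23/5, x_3: -16/5.
The most negative is -23/5 in column x_1, so x_1 enters.

x_1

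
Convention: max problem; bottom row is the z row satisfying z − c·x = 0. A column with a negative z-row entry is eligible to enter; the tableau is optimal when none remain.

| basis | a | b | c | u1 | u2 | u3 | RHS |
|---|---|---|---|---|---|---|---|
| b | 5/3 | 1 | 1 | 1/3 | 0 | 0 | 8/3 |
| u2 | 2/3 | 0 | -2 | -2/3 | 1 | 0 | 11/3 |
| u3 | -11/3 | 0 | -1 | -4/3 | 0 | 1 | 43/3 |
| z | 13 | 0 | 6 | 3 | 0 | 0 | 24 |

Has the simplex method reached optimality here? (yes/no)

yes

Every z-row coefficient is ≥ 0, so the tableau is optimal.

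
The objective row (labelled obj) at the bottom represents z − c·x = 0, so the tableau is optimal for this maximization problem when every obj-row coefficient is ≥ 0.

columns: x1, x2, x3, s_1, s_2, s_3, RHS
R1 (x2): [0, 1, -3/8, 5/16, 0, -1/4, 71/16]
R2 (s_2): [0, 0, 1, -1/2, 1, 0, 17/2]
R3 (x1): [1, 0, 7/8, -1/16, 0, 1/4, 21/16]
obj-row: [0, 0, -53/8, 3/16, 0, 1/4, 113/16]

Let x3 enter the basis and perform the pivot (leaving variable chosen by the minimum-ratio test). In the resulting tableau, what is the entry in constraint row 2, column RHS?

Ratio test on column x3 — row 1: entry -3/8 ≤ 0; row 2: (17/2)/1 = 17/2; row 3: (21/16)/(7/8) = 3/2. Minimum is 3/2 at row 3 (x1 leaves); pivot element 7/8.
Divide row 3 by 7/8; eliminate column x3 from the other rows.
Row 2 update in column RHS: 17/2 − 1·(3/2) = 7.

7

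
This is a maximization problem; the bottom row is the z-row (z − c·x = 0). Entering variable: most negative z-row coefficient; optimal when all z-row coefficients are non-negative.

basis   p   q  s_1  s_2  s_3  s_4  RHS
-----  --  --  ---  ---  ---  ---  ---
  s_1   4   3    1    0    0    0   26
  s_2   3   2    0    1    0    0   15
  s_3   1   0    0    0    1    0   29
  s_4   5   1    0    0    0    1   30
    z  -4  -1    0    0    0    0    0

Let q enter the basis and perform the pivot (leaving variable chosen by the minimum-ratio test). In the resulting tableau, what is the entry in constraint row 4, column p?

Ratio test on column q — row 1: 26/3 = 26/3; row 2: 15/2 = 15/2; row 3: entry 0 ≤ 0; row 4: 30/1 = 30. Minimum is 15/2 at row 2 (s_2 leaves); pivot element 2.
Divide row 2 by 2; eliminate column q from the other rows.
Row 4 update in column p: 5 − 1·(3/2) = 7/2.

7/2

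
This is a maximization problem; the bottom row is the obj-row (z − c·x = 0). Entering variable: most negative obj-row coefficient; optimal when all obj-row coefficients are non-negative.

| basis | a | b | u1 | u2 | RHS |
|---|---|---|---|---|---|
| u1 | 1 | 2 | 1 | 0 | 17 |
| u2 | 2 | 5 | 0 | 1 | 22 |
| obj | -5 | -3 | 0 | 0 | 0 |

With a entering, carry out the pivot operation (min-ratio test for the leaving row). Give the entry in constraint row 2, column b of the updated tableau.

Ratio test on column a — row 1: 17/1 = 17; row 2: 22/2 = 11. Minimum is 11 at row 2 (u2 leaves); pivot element 2.
Divide row 2 by 2; eliminate column a from the other rows.
In the new row 2, the b entry is the old entry divided by the pivot: 5/2 = 5/2.

5/2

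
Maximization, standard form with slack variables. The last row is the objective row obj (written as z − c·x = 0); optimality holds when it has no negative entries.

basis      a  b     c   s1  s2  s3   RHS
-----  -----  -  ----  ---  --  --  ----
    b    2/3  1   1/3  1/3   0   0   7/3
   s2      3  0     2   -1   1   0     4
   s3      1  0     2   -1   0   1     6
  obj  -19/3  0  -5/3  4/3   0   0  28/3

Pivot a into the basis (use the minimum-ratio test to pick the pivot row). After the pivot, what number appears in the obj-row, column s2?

Ratio test on column a — row 1: (7/3)/(2/3) = 7/2; row 2: 4/3 = 4/3; row 3: 6/1 = 6. Minimum is 4/3 at row 2 (s2 leaves); pivot element 3.
Divide row 2 by 3; eliminate column a from the other rows.
obj-row update in column s2: 0 − (-19/3)·(1/3) = 19/9.

19/9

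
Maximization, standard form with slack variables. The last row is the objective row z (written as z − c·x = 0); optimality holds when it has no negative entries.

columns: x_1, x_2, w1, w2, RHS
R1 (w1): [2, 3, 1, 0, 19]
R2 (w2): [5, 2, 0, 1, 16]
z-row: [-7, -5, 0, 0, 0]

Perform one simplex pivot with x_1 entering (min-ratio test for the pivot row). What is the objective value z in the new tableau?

112/5

Ratio test on column x_1 — row 1: 19/2 = 19/2; row 2: 16/5 = 16/5. Minimum is 16/5 at row 2 (w2 leaves); pivot element 5.
Pivot on row 2; the z-row RHS becomes 0 − (-7)·(16/5) = 112/5.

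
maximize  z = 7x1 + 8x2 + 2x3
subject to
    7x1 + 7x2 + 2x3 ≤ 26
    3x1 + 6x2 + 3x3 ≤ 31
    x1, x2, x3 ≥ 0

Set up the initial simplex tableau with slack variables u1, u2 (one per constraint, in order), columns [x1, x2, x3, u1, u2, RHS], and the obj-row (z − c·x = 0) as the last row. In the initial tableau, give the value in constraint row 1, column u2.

Slack u2 belongs to constraint 2; its column is the unit vector e_2, so the entry in row 1 is 0.

0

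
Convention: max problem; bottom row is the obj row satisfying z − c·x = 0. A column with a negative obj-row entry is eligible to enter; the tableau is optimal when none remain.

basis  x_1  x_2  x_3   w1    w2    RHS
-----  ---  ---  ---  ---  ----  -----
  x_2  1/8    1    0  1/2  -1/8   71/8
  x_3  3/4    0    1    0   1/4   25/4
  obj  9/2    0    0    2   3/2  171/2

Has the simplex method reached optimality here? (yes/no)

Every obj-row coefficient is ≥ 0, so the tableau is optimal.

yes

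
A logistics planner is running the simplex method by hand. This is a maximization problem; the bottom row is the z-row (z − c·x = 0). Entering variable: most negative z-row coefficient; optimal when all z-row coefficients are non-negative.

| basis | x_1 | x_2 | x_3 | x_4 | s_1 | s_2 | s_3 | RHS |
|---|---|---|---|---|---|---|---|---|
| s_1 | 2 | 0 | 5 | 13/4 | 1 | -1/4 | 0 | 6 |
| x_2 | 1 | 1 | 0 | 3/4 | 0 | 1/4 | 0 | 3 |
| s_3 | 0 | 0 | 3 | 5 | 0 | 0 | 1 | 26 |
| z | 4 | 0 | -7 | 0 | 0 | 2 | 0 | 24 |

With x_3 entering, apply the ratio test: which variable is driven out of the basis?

Column x_3 entries and ratios — s_1: 6/5 = 6/5; x_2: 0 ≤ 0, skip; s_3: 26/3 = 26/3.
Smallest ratio is 6/5 in the row of s_1, so s_1 leaves.

s_1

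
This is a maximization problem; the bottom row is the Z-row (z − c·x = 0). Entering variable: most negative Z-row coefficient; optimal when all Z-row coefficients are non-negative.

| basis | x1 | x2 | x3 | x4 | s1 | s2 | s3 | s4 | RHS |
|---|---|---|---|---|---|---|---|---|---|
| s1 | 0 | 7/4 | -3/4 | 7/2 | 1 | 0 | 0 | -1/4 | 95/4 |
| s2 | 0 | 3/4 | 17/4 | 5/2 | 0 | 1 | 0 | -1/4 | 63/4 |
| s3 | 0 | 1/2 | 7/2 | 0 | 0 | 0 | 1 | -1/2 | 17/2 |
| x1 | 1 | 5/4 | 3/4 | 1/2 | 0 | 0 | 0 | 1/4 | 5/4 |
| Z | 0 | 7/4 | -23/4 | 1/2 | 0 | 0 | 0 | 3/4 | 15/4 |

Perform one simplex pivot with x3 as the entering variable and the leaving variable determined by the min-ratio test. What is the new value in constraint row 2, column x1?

Ratio test on column x3 — row 1: entry -3/4 ≤ 0; row 2: (63/4)/(17/4) = 63/17; row 3: (17/2)/(7/2) = 17/7; row 4: (5/4)/(3/4) = 5/3. Minimum is 5/3 at row 4 (x1 leaves); pivot element 3/4.
Divide row 4 by 3/4; eliminate column x3 from the other rows.
Row 2 update in column x1: 0 − (17/4)·(4/3) = -17/3.

-17/3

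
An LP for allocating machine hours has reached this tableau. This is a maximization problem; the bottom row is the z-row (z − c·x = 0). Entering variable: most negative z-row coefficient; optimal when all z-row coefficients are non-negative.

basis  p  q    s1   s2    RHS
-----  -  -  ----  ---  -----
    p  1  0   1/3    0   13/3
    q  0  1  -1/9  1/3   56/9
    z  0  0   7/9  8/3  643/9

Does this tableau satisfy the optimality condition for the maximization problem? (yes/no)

yes

Every z-row coefficient is ≥ 0, so the tableau is optimal.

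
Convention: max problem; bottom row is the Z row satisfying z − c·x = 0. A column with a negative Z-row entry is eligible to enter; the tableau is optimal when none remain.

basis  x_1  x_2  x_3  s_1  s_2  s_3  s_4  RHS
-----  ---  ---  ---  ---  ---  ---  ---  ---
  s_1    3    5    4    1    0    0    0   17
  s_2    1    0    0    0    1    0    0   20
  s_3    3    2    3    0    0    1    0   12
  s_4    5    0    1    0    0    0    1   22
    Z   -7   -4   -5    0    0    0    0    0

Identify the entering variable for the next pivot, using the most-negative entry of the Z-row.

x_1

Negative Z-row entries: x_1: -7, x_2: -4, x_3: -5.
The most negative is -7 in column x_1, so x_1 enters.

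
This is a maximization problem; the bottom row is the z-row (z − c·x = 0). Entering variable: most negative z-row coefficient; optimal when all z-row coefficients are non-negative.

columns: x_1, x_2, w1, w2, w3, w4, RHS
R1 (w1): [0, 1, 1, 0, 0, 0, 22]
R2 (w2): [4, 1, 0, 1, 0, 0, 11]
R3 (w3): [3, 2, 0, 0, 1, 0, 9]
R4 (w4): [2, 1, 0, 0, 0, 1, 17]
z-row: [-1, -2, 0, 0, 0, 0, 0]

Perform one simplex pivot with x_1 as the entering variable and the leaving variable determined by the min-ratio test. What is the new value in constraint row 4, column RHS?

23/2

Ratio test on column x_1 — row 1: entry 0 ≤ 0; row 2: 11/4 = 11/4; row 3: 9/3 = 3; row 4: 17/2 = 17/2. Minimum is 11/4 at row 2 (w2 leaves); pivot element 4.
Divide row 2 by 4; eliminate column x_1 from the other rows.
Row 4 update in column RHS: 17 − 2·(11/4) = 23/2.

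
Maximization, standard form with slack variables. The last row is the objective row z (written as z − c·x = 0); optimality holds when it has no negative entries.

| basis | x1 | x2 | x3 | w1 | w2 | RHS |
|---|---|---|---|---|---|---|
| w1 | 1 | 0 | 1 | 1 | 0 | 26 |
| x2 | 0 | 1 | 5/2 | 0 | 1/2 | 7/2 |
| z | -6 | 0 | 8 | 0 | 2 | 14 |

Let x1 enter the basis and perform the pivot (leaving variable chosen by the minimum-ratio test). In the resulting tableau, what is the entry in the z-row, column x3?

Ratio test on column x1 — row 1: 26/1 = 26; row 2: entry 0 ≤ 0. Minimum is 26 at row 1 (w1 leaves); pivot element 1.
Divide row 1 by 1; eliminate column x1 from the other rows.
z-row update in column x3: 8 − (-6)·1 = 14.

14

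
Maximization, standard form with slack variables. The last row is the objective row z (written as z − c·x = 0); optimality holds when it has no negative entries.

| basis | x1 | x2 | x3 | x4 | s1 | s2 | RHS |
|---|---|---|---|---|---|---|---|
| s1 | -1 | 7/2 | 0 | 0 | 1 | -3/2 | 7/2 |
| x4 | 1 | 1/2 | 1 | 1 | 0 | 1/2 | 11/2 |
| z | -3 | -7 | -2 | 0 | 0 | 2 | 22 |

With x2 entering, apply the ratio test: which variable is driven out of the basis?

Column x2 entries and ratios — s1: (7/2)/(7/2) = 1; x4: (11/2)/(1/2) = 11.
Smallest ratio is 1 in the row of s1, so s1 leaves.

s1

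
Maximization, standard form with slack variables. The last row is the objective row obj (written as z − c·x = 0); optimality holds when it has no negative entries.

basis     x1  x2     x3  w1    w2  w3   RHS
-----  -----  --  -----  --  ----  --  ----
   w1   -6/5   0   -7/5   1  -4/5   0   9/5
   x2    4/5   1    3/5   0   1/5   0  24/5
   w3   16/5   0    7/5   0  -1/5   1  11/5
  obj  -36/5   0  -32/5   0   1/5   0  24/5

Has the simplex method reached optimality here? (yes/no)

no

The obj-row has a negative entry -36/5 in column x1, so it is not optimal.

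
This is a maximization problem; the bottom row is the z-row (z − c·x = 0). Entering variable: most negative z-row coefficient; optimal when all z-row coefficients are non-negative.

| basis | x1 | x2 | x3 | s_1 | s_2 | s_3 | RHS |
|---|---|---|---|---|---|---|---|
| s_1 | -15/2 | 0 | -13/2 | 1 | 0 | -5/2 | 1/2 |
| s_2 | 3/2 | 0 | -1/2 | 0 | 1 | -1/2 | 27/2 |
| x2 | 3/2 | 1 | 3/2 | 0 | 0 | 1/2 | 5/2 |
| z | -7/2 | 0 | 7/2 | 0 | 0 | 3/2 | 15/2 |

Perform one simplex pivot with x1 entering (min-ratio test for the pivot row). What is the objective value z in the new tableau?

Ratio test on column x1 — row 1: entry -15/2 ≤ 0; row 2: (27/2)/(3/2) = 9; row 3: (5/2)/(3/2) = 5/3. Minimum is 5/3 at row 3 (x2 leaves); pivot element 3/2.
Pivot on row 3; the z-row RHS becomes 15/2 − (-7/2)·(5/3) = 40/3.

40/3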